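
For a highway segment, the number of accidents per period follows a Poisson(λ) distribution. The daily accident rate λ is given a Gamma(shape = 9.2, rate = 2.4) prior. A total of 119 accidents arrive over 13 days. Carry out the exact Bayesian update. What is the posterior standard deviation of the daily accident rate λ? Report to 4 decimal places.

0.7352

With a Gamma(shape α, rate β) prior, the Poisson likelihood is conjugate: the posterior is Gamma(α + ΣXᵢ, β + n).
Posterior: Gamma(α+S, β+n) = Gamma(9.2+119, 2.4+13) = Gamma(128.2, 15.4).
SD = √α/β = √128.2/15.4 = 0.7352.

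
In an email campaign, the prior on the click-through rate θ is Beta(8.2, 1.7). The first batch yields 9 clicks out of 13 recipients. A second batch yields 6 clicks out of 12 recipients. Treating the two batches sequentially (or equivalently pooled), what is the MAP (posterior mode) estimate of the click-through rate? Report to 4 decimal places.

The Beta prior is conjugate to a Binomial/Bernoulli likelihood; the update adds successes to α and failures to β.
After batch 1: Beta(8.2+9, 1.7+4) = Beta(17.2, 5.7).
After batch 2: Beta(17.2+6, 5.7+6) = Beta(23.2, 11.7).
Mode of Beta(a,b) for a,b>1 is (a−1)/(a+b−2) = 22.2/32.9 = 0.6748.

0.6748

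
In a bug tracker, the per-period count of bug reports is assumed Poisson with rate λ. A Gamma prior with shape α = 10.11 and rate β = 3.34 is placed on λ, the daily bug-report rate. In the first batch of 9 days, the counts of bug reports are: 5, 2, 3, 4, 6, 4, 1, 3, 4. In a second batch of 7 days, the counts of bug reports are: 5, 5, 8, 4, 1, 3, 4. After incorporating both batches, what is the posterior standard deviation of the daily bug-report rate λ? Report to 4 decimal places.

With a Gamma(shape α, rate β) prior, the Poisson likelihood is conjugate: the posterior is Gamma(α + ΣXᵢ, β + n).
Batch 1: sum of counts S = 32 over n = 9 days.
After batch 1: Gamma(α+S, β+n) = Gamma(10.11+32, 3.34+9) = Gamma(42.11, 12.34).
Batch 2: sum of counts S = 30 over n = 7 days.
After batch 2: Gamma(α+S, β+n) = Gamma(42.11+30, 12.34+7) = Gamma(72.11, 19.34).
SD = √α/β = √72.11/19.34 = 0.4391.

0.4391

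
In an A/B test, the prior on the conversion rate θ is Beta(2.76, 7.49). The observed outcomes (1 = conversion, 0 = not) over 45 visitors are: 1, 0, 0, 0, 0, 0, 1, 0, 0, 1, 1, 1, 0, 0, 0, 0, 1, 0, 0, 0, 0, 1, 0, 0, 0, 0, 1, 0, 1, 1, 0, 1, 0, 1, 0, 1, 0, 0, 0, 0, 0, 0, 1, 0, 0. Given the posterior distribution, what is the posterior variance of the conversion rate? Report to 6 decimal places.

0.003757

The Beta prior is conjugate to a Binomial/Bernoulli likelihood; the update adds successes to α and failures to β.
Posterior: Beta(α+k, β+n−k) = Beta(2.76+14, 7.49+31) = Beta(16.76, 38.49).
Var = αβ/((α+β)²(α+β+1)) = 16.76·38.49/(55.25²·56.25) = 0.003757.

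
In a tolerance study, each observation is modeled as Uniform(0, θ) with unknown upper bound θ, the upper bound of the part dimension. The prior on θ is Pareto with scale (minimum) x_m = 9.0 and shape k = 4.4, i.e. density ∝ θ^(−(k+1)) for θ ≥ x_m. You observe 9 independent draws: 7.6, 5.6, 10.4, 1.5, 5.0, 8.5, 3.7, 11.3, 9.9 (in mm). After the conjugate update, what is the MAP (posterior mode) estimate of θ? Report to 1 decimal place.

A Pareto(scale x_m, shape k) prior on the upper bound θ of Uniform(0, θ) is conjugate: posterior is Pareto(max(x_m, max xᵢ), k + n).
Sample maximum = 11.3; prior scale x_m = 9.0 → posterior scale = max = 11.3.
Posterior shape = 4.4 + 9 = 13.4.
The Pareto density is decreasing on [x_m, ∞), so the mode is x_m = 11.3.

11.3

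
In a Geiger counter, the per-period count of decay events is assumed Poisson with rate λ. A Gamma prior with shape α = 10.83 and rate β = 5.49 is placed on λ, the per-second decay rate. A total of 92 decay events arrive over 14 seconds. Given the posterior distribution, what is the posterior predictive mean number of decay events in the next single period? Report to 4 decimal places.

5.2760

With a Gamma(shape α, rate β) prior, the Poisson likelihood is conjugate: the posterior is Gamma(α + ΣXᵢ, β + n).
Posterior: Gamma(α+S, β+n) = Gamma(10.83+92, 5.49+14) = Gamma(102.83, 19.49).
The predictive distribution for one future period is NegBinom with mean α/β = 5.2760.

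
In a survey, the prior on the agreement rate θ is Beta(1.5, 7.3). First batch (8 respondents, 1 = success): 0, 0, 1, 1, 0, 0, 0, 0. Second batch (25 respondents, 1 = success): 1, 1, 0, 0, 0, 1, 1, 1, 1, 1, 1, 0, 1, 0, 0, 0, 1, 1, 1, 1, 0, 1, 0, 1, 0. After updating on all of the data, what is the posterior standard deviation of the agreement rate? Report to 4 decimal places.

The Beta prior is conjugate to a Binomial/Bernoulli likelihood; the update adds successes to α and failures to β.
After batch 1: Beta(1.5+2, 7.3+6) = Beta(3.5, 13.3).
After batch 2: Beta(3.5+15, 13.3+10) = Beta(18.5, 23.3).
Var = αβ/((α+β)²(α+β+1)) = 18.5·23.3/(41.8²·42.8) = 0.00576410; SD = √0.00576410 = 0.0759.

0.0759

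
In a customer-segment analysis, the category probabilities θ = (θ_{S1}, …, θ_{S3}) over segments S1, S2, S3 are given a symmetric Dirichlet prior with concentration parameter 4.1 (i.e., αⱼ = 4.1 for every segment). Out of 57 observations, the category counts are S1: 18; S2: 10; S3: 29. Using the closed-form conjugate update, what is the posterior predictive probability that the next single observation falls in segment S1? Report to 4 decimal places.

The Dirichlet prior is conjugate to the Multinomial likelihood: each posterior αⱼ = prior αⱼ + observed count nⱼ.
Posterior concentration: (22.1, 14.1, 33.1), total = 69.3.
P(next = S1 | data) = α_{S1}/Σα = 0.3189.

0.3189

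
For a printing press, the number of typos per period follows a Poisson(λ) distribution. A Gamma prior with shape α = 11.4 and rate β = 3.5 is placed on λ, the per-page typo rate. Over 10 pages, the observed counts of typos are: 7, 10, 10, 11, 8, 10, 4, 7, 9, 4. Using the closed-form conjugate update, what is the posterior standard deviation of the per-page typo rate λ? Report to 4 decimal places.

0.7082

With a Gamma(shape α, rate β) prior, the Poisson likelihood is conjugate: the posterior is Gamma(α + ΣXᵢ, β + n).
Sum of counts S = 80 over n = 10 pages.
Posterior: Gamma(α+S, β+n) = Gamma(11.4+80, 3.5+10) = Gamma(91.4, 13.5).
SD = √α/β = √91.4/13.5 = 0.7082.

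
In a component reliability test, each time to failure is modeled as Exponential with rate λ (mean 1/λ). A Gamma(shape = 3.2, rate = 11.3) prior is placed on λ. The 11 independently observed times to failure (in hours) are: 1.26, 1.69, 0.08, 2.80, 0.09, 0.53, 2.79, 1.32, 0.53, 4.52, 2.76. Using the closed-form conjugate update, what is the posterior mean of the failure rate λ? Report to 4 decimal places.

With a Gamma(shape α, rate β) prior on the exponential rate λ, the posterior after n observations with total T = Σxᵢ is Gamma(α+n, β+T).
Sum of observations T = 18.37 hours; n = 11.
Posterior: Gamma(3.2+11, 11.3+18.37) = Gamma(14.2, 29.67).
Posterior mean of λ = α/β = 14.2/29.67 = 0.4786.

0.4786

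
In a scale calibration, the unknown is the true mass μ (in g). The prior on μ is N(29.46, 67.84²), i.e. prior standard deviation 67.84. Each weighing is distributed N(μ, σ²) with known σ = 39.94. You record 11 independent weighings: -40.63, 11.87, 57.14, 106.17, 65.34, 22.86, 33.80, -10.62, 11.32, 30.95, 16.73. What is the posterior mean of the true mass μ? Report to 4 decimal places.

27.7740

For Normal data with known variance σ², a Normal(μ₀, σ₀²) prior on μ is conjugate. Posterior precision = 1/σ₀² + n/σ²; posterior mean is the precision-weighted average of μ₀ and x̄.
Σxᵢ = (-40.63) + 11.87 + 57.14 + 106.17 + 65.34 + 22.86 + 33.80 + (-10.62) + 11.32 + 30.95 + 16.73 = 304.93, so n·x̄ = 304.93.
σ₀² = 67.84² = 4602.2656, σ² = 39.94² = 1595.2036; σ² + n·σ₀² = 1595.2036 + 11·4602.2656 = 52220.1252.
Posterior mean = (μ₀/σ₀² + n·x̄/σ²)/(1/σ₀² + n/σ²) = (σ²·μ₀ + σ₀²·n·x̄)/(σ² + n·σ₀²) = (1595.2036·29.46 + 4602.2656·304.93)/52220.1252 = 1450363.547464/52220.1252 = 27.7740.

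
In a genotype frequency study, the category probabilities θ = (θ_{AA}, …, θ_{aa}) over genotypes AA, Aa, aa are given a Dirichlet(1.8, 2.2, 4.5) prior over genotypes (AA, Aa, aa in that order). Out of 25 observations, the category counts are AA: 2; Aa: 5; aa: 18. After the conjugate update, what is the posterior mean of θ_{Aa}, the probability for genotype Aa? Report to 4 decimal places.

The Dirichlet prior is conjugate to the Multinomial likelihood: each posterior αⱼ = prior αⱼ + observed count nⱼ.
Posterior concentration: (3.8, 7.2, 22.5), total = 33.5.
E[θ_{Aa}|data] = α_{Aa}/Σα = 7.2/33.5 = 0.2149.

0.2149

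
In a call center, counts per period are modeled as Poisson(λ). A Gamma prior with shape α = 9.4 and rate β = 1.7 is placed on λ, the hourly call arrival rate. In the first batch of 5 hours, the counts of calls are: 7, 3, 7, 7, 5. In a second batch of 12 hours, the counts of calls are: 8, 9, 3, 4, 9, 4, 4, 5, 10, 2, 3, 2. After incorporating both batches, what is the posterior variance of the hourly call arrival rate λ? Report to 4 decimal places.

0.2900

With a Gamma(shape α, rate β) prior, the Poisson likelihood is conjugate: the posterior is Gamma(α + ΣXᵢ, β + n).
Batch 1: sum of counts S = 29 over n = 5 hours.
After batch 1: Gamma(α+S, β+n) = Gamma(9.4+29, 1.7+5) = Gamma(38.4, 6.7).
Batch 2: sum of counts S = 63 over n = 12 hours.
After batch 2: Gamma(α+S, β+n) = Gamma(38.4+63, 6.7+12) = Gamma(101.4, 18.7).
Var = α/β² = 101.4/18.7² = 0.2900.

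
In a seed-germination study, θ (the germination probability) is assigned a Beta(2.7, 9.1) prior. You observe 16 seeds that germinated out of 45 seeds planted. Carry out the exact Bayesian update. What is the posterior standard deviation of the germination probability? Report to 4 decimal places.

0.0618

The Beta prior is conjugate to a Binomial/Bernoulli likelihood; the update adds successes to α and failures to β.
Posterior: Beta(α+k, β+n−k) = Beta(2.7+16, 9.1+29) = Beta(18.7, 38.1).
Var = αβ/((α+β)²(α+β+1)) = 18.7·38.1/(56.8²·57.8) = 0.00382069; SD = √0.00382069 = 0.0618.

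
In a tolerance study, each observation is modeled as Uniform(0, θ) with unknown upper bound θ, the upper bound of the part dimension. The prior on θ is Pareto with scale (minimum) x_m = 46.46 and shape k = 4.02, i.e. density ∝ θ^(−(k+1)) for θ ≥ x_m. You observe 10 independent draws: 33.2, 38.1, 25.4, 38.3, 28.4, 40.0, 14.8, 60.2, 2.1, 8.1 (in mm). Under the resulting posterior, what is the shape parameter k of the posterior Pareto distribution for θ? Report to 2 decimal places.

A Pareto(scale x_m, shape k) prior on the upper bound θ of Uniform(0, θ) is conjugate: posterior is Pareto(max(x_m, max xᵢ), k + n).
Sample maximum = 60.2; prior scale x_m = 46.46 → posterior scale = max = 60.20.
Posterior shape = 4.02 + 10 = 14.02.
Posterior shape k = 14.02.

14.02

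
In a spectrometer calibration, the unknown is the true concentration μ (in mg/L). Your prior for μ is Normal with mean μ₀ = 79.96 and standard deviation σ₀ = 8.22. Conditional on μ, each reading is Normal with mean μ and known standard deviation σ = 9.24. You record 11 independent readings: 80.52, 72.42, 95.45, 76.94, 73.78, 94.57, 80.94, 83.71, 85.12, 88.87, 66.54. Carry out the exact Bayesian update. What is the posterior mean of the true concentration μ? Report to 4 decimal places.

For Normal data with known variance σ², a Normal(μ₀, σ₀²) prior on μ is conjugate. Posterior precision = 1/σ₀² + n/σ²; posterior mean is the precision-weighted average of μ₀ and x̄.
Σxᵢ = 80.52 + 72.42 + 95.45 + 76.94 + 73.78 + 94.57 + 80.94 + 83.71 + 85.12 + 88.87 + 66.54 = 898.86, so n·x̄ = 898.86.
σ₀² = 8.22² = 67.5684, σ² = 9.24² = 85.3776; σ² + n·σ₀² = 85.3776 + 11·67.5684 = 828.63.
Posterior mean = (μ₀/σ₀² + n·x̄/σ²)/(1/σ₀² + n/σ²) = (σ²·μ₀ + σ₀²·n·x̄)/(σ² + n·σ₀²) = (85.3776·79.96 + 67.5684·898.86)/828.63 = 67561.32492/828.63 = 81.5338.

81.5338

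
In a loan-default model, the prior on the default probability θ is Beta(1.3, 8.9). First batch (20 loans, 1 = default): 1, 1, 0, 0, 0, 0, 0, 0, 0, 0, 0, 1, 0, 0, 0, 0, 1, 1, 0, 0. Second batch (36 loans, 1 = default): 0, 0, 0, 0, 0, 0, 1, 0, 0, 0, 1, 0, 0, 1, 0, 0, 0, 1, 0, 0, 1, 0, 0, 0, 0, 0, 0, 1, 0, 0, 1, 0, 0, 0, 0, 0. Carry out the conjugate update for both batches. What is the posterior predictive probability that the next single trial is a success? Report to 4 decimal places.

The Beta prior is conjugate to a Binomial/Bernoulli likelihood; the update adds successes to α and failures to β.
After batch 1: Beta(1.3+5, 8.9+15) = Beta(6.3, 23.9).
After batch 2: Beta(6.3+7, 23.9+29) = Beta(13.3, 52.9).
For a single future Bernoulli trial, P(success | data) = α/(α+β) = 0.2009.

0.2009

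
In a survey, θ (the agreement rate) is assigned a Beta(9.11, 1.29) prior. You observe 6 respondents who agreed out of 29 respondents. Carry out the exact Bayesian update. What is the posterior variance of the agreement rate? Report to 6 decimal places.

The Beta prior is conjugate to a Binomial/Bernoulli likelihood; the update adds successes to α and failures to β.
Posterior: Beta(α+k, β+n−k) = Beta(9.11+6, 1.29+23) = Beta(15.11, 24.29).
Var = αβ/((α+β)²(α+β+1)) = 15.11·24.29/(39.40²·40.40) = 0.005852.

0.005852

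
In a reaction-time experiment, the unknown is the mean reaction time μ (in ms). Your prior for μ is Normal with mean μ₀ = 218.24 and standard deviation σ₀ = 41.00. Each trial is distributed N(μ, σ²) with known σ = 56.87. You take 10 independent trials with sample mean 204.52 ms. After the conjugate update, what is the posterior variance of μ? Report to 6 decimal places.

For Normal data with known variance σ², a Normal(μ₀, σ₀²) prior on μ is conjugate. Posterior precision = 1/σ₀² + n/σ²; posterior mean is the precision-weighted average of μ₀ and x̄.
σ₀² = 41.00² = 1681, σ² = 56.87² = 3234.1969; σ² + n·σ₀² = 3234.1969 + 10·1681 = 20044.1969.
Posterior precision = 1/σ₀² + n/σ² = 1/1681 + 10/3234.1969 = (σ² + n·σ₀²)/(σ₀²σ²) = 20044.1969/(1681·3234.1969); posterior variance σₙ² = σ₀²σ²/(σ² + n·σ₀²) = 1681·3234.1969/20044.1969 = 271.234862.

271.234862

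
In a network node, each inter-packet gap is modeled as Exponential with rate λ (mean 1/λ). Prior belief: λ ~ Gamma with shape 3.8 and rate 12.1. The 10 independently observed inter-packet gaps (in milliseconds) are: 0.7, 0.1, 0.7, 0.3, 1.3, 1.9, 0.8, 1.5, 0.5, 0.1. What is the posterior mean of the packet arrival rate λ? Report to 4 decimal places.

With a Gamma(shape α, rate β) prior on the exponential rate λ, the posterior after n observations with total T = Σxᵢ is Gamma(α+n, β+T).
Sum of observations T = 7.9 milliseconds; n = 10.
Posterior: Gamma(3.8+10, 12.1+7.9) = Gamma(13.8, 20.0).
Posterior mean of λ = α/β = 13.8/20.0 = 0.6900.

0.6900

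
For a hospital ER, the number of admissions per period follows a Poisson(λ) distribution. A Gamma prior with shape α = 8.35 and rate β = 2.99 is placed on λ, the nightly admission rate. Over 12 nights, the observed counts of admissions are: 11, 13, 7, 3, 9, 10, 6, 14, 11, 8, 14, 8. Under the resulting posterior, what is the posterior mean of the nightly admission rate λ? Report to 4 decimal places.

8.1621

With a Gamma(shape α, rate β) prior, the Poisson likelihood is conjugate: the posterior is Gamma(α + ΣXᵢ, β + n).
Sum of counts S = 114 over n = 12 nights.
Posterior: Gamma(α+S, β+n) = Gamma(8.35+114, 2.99+12) = Gamma(122.35, 14.99).
Posterior mean = α/β = 122.35/14.99 = 8.1621.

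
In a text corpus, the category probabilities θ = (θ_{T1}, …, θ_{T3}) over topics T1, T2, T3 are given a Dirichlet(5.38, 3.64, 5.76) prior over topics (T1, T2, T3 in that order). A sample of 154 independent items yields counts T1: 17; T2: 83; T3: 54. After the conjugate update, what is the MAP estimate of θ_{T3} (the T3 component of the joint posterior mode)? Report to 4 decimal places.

0.3544

The Dirichlet prior is conjugate to the Multinomial likelihood: each posterior αⱼ = prior αⱼ + observed count nⱼ.
Posterior concentration: (22.38, 86.64, 59.76), total = 168.78.
Joint mode component: (α_{T3}−1)/(Σα−K) = 58.76/165.78 = 0.3544.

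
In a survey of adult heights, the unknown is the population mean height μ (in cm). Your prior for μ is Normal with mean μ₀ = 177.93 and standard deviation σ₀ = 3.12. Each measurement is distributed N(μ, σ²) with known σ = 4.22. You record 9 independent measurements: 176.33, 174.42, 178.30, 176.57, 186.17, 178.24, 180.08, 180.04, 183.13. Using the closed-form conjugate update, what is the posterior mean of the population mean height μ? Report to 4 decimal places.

For Normal data with known variance σ², a Normal(μ₀, σ₀²) prior on μ is conjugate. Posterior precision = 1/σ₀² + n/σ²; posterior mean is the precision-weighted average of μ₀ and x̄.
Σxᵢ = 176.33 + 174.42 + 178.30 + 176.57 + 186.17 + 178.24 + 180.08 + 180.04 + 183.13 = 1613.28, so n·x̄ = 1613.28.
σ₀² = 3.12² = 9.7344, σ² = 4.22² = 17.8084; σ² + n·σ₀² = 17.8084 + 9·9.7344 = 105.418.
Posterior mean = (μ₀/σ₀² + n·x̄/σ²)/(1/σ₀² + n/σ²) = (σ²·μ₀ + σ₀²·n·x̄)/(σ² + n·σ₀²) = (17.8084·177.93 + 9.7344·1613.28)/105.418 = 18872.961444/105.418 = 179.0298.

179.0298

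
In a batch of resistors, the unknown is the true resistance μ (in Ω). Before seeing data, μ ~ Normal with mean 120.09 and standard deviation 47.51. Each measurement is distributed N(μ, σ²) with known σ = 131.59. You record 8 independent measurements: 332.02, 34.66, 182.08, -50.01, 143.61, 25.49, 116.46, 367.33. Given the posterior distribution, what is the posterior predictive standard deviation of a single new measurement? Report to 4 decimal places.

135.7235

For Normal data with known variance σ², a Normal(μ₀, σ₀²) prior on μ is conjugate. Posterior precision = 1/σ₀² + n/σ²; posterior mean is the precision-weighted average of μ₀ and x̄.
σ₀² = 47.51² = 2257.2001, σ² = 131.59² = 17315.9281; σ² + n·σ₀² = 17315.9281 + 8·2257.2001 = 35373.5289.
Posterior precision = 1/σ₀² + n/σ² = 1/2257.2001 + 8/17315.9281 = (σ² + n·σ₀²)/(σ₀²σ²) = 35373.5289/(2257.2001·17315.9281); posterior variance σₙ² = σ₀²σ²/(σ² + n·σ₀²) = 2257.2001·17315.9281/35373.5289 = 1104.936823.
Predictive variance for one new observation = σₙ² + σ² = 2257.2001·17315.9281/35373.5289 + 17315.9281 = σ²·(σ₀² + 35373.5289)/35373.5289 = 17315.9281·37630.729/35373.5289 = 18420.864923; SD = √(17315.9281·37630.729/35373.5289) = 135.7235.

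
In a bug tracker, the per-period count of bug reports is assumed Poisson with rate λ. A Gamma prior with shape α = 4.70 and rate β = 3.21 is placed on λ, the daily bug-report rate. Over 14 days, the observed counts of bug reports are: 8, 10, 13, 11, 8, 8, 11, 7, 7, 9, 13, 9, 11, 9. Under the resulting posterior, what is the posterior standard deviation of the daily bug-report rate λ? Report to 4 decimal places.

With a Gamma(shape α, rate β) prior, the Poisson likelihood is conjugate: the posterior is Gamma(α + ΣXᵢ, β + n).
Sum of counts S = 134 over n = 14 days.
Posterior: Gamma(α+S, β+n) = Gamma(4.70+134, 3.21+14) = Gamma(138.70, 17.21).
SD = √α/β = √138.70/17.21 = 0.6843.

0.6843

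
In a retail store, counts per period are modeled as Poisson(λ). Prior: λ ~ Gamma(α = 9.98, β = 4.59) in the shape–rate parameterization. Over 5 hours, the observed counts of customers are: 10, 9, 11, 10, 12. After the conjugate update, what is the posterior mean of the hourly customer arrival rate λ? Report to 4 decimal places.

6.4630

With a Gamma(shape α, rate β) prior, the Poisson likelihood is conjugate: the posterior is Gamma(α + ΣXᵢ, β + n).
Sum of counts S = 52 over n = 5 hours.
Posterior: Gamma(α+S, β+n) = Gamma(9.98+52, 4.59+5) = Gamma(61.98, 9.59).
Posterior mean = α/β = 61.98/9.59 = 6.4630.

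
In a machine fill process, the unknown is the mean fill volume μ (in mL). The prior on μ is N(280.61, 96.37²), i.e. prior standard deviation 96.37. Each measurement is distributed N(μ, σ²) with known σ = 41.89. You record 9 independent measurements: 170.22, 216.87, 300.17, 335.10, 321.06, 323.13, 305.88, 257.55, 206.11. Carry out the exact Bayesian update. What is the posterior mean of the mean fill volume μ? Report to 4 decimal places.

For Normal data with known variance σ², a Normal(μ₀, σ₀²) prior on μ is conjugate. Posterior precision = 1/σ₀² + n/σ²; posterior mean is the precision-weighted average of μ₀ and x̄.
Σxᵢ = 170.22 + 216.87 + 300.17 + 335.10 + 321.06 + 323.13 + 305.88 + 257.55 + 206.11 = 2436.09, so n·x̄ = 2436.09.
σ₀² = 96.37² = 9287.1769, σ² = 41.89² = 1754.7721; σ² + n·σ₀² = 1754.7721 + 9·9287.1769 = 85339.3642.
Posterior mean = (μ₀/σ₀² + n·x̄/σ²)/(1/σ₀² + n/σ²) = (σ²·μ₀ + σ₀²·n·x̄)/(σ² + n·σ₀²) = (1754.7721·280.61 + 9287.1769·2436.09)/85339.3642 = 23116805.373302/85339.3642 = 270.8809.

270.8809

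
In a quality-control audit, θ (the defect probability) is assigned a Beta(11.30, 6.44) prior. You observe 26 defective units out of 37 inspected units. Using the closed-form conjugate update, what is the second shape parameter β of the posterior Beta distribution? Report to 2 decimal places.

17.44

The Beta prior is conjugate to a Binomial/Bernoulli likelihood; the update adds successes to α and failures to β.
Posterior: Beta(α+k, β+n−k) = Beta(11.30+26, 6.44+11) = Beta(37.30, 17.44).
Posterior β = 17.44.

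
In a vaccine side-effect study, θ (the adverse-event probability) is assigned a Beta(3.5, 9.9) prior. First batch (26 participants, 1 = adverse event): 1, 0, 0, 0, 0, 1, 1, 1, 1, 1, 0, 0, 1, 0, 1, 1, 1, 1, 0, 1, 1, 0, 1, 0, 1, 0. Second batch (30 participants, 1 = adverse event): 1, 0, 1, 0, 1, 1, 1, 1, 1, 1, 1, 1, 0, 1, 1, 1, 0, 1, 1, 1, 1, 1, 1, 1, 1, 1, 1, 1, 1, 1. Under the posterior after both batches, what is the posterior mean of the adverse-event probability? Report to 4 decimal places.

The Beta prior is conjugate to a Binomial/Bernoulli likelihood; the update adds successes to α and failures to β.
After batch 1: Beta(3.5+15, 9.9+11) = Beta(18.5, 20.9).
After batch 2: Beta(18.5+26, 20.9+4) = Beta(44.5, 24.9).
Posterior mean = α/(α+β) = 44.5/69.4 = 0.6412.

0.6412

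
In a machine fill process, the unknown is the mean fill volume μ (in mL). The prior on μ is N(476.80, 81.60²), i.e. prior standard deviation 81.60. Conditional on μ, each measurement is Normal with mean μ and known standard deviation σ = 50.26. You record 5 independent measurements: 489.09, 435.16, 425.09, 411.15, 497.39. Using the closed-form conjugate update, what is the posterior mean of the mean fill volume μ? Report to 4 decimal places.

453.3549

For Normal data with known variance σ², a Normal(μ₀, σ₀²) prior on μ is conjugate. Posterior precision = 1/σ₀² + n/σ²; posterior mean is the precision-weighted average of μ₀ and x̄.
Σxᵢ = 489.09 + 435.16 + 425.09 + 411.15 + 497.39 = 2257.88, so n·x̄ = 2257.88.
σ₀² = 81.60² = 6658.56, σ² = 50.26² = 2526.0676; σ² + n·σ₀² = 2526.0676 + 5·6658.56 = 35818.8676.
Posterior mean = (μ₀/σ₀² + n·x̄/σ²)/(1/σ₀² + n/σ²) = (σ²·μ₀ + σ₀²·n·x̄)/(σ² + n·σ₀²) = (2526.0676·476.80 + 6658.56·2257.88)/35818.8676 = 16238658.48448/35818.8676 = 453.3549.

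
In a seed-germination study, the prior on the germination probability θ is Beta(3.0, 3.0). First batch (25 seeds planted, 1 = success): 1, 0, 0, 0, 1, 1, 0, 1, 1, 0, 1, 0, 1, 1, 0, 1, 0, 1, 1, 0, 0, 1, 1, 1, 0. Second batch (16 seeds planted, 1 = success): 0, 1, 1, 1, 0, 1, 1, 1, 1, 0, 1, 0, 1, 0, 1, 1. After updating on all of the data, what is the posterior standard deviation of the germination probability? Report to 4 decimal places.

The Beta prior is conjugate to a Binomial/Bernoulli likelihood; the update adds successes to α and failures to β.
After batch 1: Beta(3.0+14, 3.0+11) = Beta(17.0, 14.0).
After batch 2: Beta(17.0+11, 14.0+5) = Beta(28.0, 19.0).
Var = αβ/((α+β)²(α+β+1)) = 28.0·19.0/(47.0²·48.0) = 0.00501735; SD = √0.00501735 = 0.0708.

0.0708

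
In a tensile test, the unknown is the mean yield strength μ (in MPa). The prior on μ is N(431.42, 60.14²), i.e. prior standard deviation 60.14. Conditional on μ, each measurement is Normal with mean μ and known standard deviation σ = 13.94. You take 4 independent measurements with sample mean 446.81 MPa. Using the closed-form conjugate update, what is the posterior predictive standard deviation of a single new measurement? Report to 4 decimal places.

15.5647

For Normal data with known variance σ², a Normal(μ₀, σ₀²) prior on μ is conjugate. Posterior precision = 1/σ₀² + n/σ²; posterior mean is the precision-weighted average of μ₀ and x̄.
σ₀² = 60.14² = 3616.8196, σ² = 13.94² = 194.3236; σ² + n·σ₀² = 194.3236 + 4·3616.8196 = 14661.602.
Posterior precision = 1/σ₀² + n/σ² = 1/3616.8196 + 4/194.3236 = (σ² + n·σ₀²)/(σ₀²σ²) = 14661.602/(3616.8196·194.3236); posterior variance σₙ² = σ₀²σ²/(σ² + n·σ₀²) = 3616.8196·194.3236/14661.602 = 47.937013.
Predictive variance for one new observation = σₙ² + σ² = 3616.8196·194.3236/14661.602 + 194.3236 = σ²·(σ₀² + 14661.602)/14661.602 = 194.3236·18278.4216/14661.602 = 242.260613; SD = √(194.3236·18278.4216/14661.602) = 15.5647.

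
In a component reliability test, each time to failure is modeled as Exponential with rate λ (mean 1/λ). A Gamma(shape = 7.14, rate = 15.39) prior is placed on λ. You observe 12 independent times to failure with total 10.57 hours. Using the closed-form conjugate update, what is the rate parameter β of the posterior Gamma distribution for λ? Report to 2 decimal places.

With a Gamma(shape α, rate β) prior on the exponential rate λ, the posterior after n observations with total T = Σxᵢ is Gamma(α+n, β+T).
Posterior: Gamma(7.14+12, 15.39+10.57) = Gamma(19.14, 25.96).
Posterior β = 25.96.

25.96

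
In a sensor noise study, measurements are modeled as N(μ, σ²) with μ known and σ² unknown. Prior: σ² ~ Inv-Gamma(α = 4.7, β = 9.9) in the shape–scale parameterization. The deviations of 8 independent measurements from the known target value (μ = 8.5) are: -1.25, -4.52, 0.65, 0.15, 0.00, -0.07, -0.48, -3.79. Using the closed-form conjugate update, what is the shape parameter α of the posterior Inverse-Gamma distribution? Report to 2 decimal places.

With known mean μ and an Inverse-Gamma(α, β) prior on σ², the Normal likelihood is conjugate: posterior is Inv-Gamma(α + n/2, β + Σ(xᵢ−μ)²/2).
Σ(xᵢ−μ)² = (-1.25)² + (-4.52)² + (0.65)² + (0.15)² + (0.00)² + (-0.07)² + (-0.48)² + (-3.79)² = 37.0373.
Posterior: Inv-Gamma(4.7 + 8/2, 9.9 + 37.0373/2) = Inv-Gamma(8.70, 28.41865).
Posterior α = 8.70.

8.70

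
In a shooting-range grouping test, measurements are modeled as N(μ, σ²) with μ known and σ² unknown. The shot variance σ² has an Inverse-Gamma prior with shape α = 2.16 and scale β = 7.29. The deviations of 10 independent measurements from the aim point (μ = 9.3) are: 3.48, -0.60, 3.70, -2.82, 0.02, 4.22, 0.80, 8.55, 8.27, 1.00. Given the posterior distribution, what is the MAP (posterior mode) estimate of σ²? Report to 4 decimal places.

12.8454

With known mean μ and an Inverse-Gamma(α, β) prior on σ², the Normal likelihood is conjugate: posterior is Inv-Gamma(α + n/2, β + Σ(xᵢ−μ)²/2).
Σ(xᵢ−μ)² = (3.48)² + (-0.60)² + (3.70)² + (-2.82)² + (0.02)² + (4.22)² + (0.80)² + (8.55)² + (8.27)² + (1.00)² = 195.0570.
Posterior: Inv-Gamma(2.16 + 10/2, 7.29 + 195.0570/2) = Inv-Gamma(7.16, 104.81850).
Mode = β/(α+1) = 104.81850/8.16 = 12.8454.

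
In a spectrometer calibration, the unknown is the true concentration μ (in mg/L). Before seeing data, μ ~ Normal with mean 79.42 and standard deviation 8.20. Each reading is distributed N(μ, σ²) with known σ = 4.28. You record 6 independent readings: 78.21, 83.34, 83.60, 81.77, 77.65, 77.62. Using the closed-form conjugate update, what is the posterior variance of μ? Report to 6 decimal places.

For Normal data with known variance σ², a Normal(μ₀, σ₀²) prior on μ is conjugate. Posterior precision = 1/σ₀² + n/σ²; posterior mean is the precision-weighted average of μ₀ and x̄.
σ₀² = 8.20² = 67.24, σ² = 4.28² = 18.3184; σ² + n·σ₀² = 18.3184 + 6·67.24 = 421.7584.
Posterior precision = 1/σ₀² + n/σ² = 1/67.24 + 6/18.3184 = (σ² + n·σ₀²)/(σ₀²σ²) = 421.7584/(67.24·18.3184); posterior variance σₙ² = σ₀²σ²/(σ² + n·σ₀²) = 67.24·18.3184/421.7584 = 2.920462.

2.920462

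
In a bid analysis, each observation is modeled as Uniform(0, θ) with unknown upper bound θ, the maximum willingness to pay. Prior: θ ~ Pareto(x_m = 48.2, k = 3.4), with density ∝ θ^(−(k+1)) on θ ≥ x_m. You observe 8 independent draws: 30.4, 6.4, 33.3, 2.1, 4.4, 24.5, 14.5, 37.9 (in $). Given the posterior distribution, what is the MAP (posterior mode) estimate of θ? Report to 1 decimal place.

48.2

A Pareto(scale x_m, shape k) prior on the upper bound θ of Uniform(0, θ) is conjugate: posterior is Pareto(max(x_m, max xᵢ), k + n).
Sample maximum = 37.9; prior scale x_m = 48.2 → posterior scale = max = 48.2.
Posterior shape = 3.4 + 8 = 11.4.
The Pareto density is decreasing on [x_m, ∞), so the mode is x_m = 48.2.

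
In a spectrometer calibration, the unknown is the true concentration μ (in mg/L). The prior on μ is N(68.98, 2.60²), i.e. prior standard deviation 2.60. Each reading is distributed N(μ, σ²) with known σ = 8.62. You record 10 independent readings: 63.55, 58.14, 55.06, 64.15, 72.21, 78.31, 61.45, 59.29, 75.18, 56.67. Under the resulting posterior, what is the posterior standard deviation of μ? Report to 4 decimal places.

1.8814

For Normal data with known variance σ², a Normal(μ₀, σ₀²) prior on μ is conjugate. Posterior precision = 1/σ₀² + n/σ²; posterior mean is the precision-weighted average of μ₀ and x̄.
σ₀² = 2.60² = 6.76, σ² = 8.62² = 74.3044; σ² + n·σ₀² = 74.3044 + 10·6.76 = 141.9044.
Posterior precision = 1/σ₀² + n/σ² = 1/6.76 + 10/74.3044 = (σ² + n·σ₀²)/(σ₀²σ²) = 141.9044/(6.76·74.3044); posterior variance σₙ² = σ₀²σ²/(σ² + n·σ₀²) = 6.76·74.3044/141.9044 = 3.539691.
Posterior SD = √σₙ² = √(6.76·74.3044/141.9044) = 1.8814.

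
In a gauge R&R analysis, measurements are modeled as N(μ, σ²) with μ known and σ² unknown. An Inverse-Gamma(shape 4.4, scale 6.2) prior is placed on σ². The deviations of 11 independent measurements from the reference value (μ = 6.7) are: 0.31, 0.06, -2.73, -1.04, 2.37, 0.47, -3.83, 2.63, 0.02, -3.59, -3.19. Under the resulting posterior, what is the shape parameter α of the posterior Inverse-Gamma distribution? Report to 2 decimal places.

With known mean μ and an Inverse-Gamma(α, β) prior on σ², the Normal likelihood is conjugate: posterior is Inv-Gamma(α + n/2, β + Σ(xᵢ−μ)²/2).
Σ(xᵢ−μ)² = (0.31)² + (0.06)² + (-2.73)² + (-1.04)² + (2.37)² + (0.47)² + (-3.83)² + (2.63)² + (0.02)² + (-3.59)² + (-3.19)² = 59.1224.
Posterior: Inv-Gamma(4.4 + 11/2, 6.2 + 59.1224/2) = Inv-Gamma(9.90, 35.76120).
Posterior α = 9.90.

9.90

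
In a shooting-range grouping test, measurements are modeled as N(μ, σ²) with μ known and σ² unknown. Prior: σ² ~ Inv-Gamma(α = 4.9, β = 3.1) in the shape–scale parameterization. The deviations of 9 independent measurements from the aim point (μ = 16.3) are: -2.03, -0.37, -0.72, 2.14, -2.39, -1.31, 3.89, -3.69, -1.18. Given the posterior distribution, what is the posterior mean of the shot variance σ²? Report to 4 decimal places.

With known mean μ and an Inverse-Gamma(α, β) prior on σ², the Normal likelihood is conjugate: posterior is Inv-Gamma(α + n/2, β + Σ(xᵢ−μ)²/2).
Σ(xᵢ−μ)² = (-2.03)² + (-0.37)² + (-0.72)² + (2.14)² + (-2.39)² + (-1.31)² + (3.89)² + (-3.69)² + (-1.18)² = 46.9246.
Posterior: Inv-Gamma(4.9 + 9/2, 3.1 + 46.9246/2) = Inv-Gamma(9.40, 26.56230).
E[σ²|data] = β/(α−1) = 26.56230/8.40 = 3.1622.

3.1622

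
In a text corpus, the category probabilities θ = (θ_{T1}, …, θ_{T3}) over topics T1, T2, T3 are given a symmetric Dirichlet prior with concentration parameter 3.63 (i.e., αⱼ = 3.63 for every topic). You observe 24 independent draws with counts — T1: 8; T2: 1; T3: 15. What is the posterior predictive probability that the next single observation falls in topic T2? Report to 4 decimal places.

0.1327

The Dirichlet prior is conjugate to the Multinomial likelihood: each posterior αⱼ = prior αⱼ + observed count nⱼ.
Posterior concentration: (11.63, 4.63, 18.63), total = 34.89.
P(next = T2 | data) = α_{T2}/Σα = 0.1327.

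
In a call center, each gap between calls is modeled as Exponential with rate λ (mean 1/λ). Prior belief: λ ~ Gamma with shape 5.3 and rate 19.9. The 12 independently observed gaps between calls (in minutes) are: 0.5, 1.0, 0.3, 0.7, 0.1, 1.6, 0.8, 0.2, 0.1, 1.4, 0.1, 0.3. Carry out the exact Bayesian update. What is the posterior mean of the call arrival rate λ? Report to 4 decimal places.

With a Gamma(shape α, rate β) prior on the exponential rate λ, the posterior after n observations with total T = Σxᵢ is Gamma(α+n, β+T).
Sum of observations T = 7.1 minutes; n = 12.
Posterior: Gamma(5.3+12, 19.9+7.1) = Gamma(17.3, 27.0).
Posterior mean of λ = α/β = 17.3/27.0 = 0.6407.

0.6407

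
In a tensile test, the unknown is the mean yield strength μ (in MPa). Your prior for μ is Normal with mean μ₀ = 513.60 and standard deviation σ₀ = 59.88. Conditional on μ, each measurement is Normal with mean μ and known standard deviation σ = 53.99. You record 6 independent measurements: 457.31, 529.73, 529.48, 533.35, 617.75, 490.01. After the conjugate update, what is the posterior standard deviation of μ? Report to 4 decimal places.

For Normal data with known variance σ², a Normal(μ₀, σ₀²) prior on μ is conjugate. Posterior precision = 1/σ₀² + n/σ²; posterior mean is the precision-weighted average of μ₀ and x̄.
σ₀² = 59.88² = 3585.6144, σ² = 53.99² = 2914.9201; σ² + n·σ₀² = 2914.9201 + 6·3585.6144 = 24428.6065.
Posterior precision = 1/σ₀² + n/σ² = 1/3585.6144 + 6/2914.9201 = (σ² + n·σ₀²)/(σ₀²σ²) = 24428.6065/(3585.6144·2914.9201); posterior variance σₙ² = σ₀²σ²/(σ² + n·σ₀²) = 3585.6144·2914.9201/24428.6065 = 427.850008.
Posterior SD = √σₙ² = √(3585.6144·2914.9201/24428.6065) = 20.6845.

20.6845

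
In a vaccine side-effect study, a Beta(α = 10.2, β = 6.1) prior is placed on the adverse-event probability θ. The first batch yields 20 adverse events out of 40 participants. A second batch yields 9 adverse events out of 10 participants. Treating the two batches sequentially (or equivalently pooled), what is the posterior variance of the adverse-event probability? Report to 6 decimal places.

The Beta prior is conjugate to a Binomial/Bernoulli likelihood; the update adds successes to α and failures to β.
After batch 1: Beta(10.2+20, 6.1+20) = Beta(30.2, 26.1).
After batch 2: Beta(30.2+9, 26.1+1) = Beta(39.2, 27.1).
Var = αβ/((α+β)²(α+β+1)) = 39.2·27.1/(66.3²·67.3) = 0.003591.

0.003591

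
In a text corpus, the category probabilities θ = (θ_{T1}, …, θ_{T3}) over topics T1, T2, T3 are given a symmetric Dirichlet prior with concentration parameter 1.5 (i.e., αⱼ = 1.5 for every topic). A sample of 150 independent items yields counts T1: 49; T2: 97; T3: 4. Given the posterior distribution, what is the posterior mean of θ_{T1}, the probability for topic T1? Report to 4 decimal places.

The Dirichlet prior is conjugate to the Multinomial likelihood: each posterior αⱼ = prior αⱼ + observed count nⱼ.
Posterior concentration: (50.5, 98.5, 5.5), total = 154.5.
E[θ_{T1}|data] = α_{T1}/Σα = 50.5/154.5 = 0.3269.

0.3269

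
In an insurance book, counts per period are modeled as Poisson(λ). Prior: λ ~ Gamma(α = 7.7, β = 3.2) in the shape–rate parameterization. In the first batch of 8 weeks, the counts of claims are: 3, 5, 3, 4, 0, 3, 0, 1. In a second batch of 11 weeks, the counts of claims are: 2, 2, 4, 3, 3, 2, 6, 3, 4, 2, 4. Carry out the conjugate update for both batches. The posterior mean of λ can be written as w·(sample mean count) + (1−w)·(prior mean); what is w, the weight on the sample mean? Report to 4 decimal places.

0.8559

With a Gamma(shape α, rate β) prior, the Poisson likelihood is conjugate: the posterior is Gamma(α + ΣXᵢ, β + n).
Total number of weeks: n = 8 + 11 = 19.
Posterior mean = (α₀+S)/(β₀+n) = [n/(β₀+n)]·(S/n) + [β₀/(β₀+n)]·(α₀/β₀), so only n and β₀ enter the weight.
Weight on data w = n/(β₀+n) = 19/(3.2+19) = 19/22.2 = 0.8559.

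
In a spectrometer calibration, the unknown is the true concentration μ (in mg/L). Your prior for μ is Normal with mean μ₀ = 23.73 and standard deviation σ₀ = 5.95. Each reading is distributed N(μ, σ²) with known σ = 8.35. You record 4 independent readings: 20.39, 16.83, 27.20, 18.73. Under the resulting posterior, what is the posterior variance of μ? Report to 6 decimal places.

11.679939

For Normal data with known variance σ², a Normal(μ₀, σ₀²) prior on μ is conjugate. Posterior precision = 1/σ₀² + n/σ²; posterior mean is the precision-weighted average of μ₀ and x̄.
σ₀² = 5.95² = 35.4025, σ² = 8.35² = 69.7225; σ² + n·σ₀² = 69.7225 + 4·35.4025 = 211.3325.
Posterior precision = 1/σ₀² + n/σ² = 1/35.4025 + 4/69.7225 = (σ² + n·σ₀²)/(σ₀²σ²) = 211.3325/(35.4025·69.7225); posterior variance σₙ² = σ₀²σ²/(σ² + n·σ₀²) = 35.4025·69.7225/211.3325 = 11.679939.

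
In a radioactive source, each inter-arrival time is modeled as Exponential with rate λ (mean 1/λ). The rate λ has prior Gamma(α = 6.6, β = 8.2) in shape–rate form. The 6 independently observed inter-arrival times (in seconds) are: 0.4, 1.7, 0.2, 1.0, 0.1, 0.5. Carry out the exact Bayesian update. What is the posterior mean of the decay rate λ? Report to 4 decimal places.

With a Gamma(shape α, rate β) prior on the exponential rate λ, the posterior after n observations with total T = Σxᵢ is Gamma(α+n, β+T).
Sum of observations T = 3.9 seconds; n = 6.
Posterior: Gamma(6.6+6, 8.2+3.9) = Gamma(12.6, 12.1).
Posterior mean of λ = α/β = 12.6/12.1 = 1.0413.

1.0413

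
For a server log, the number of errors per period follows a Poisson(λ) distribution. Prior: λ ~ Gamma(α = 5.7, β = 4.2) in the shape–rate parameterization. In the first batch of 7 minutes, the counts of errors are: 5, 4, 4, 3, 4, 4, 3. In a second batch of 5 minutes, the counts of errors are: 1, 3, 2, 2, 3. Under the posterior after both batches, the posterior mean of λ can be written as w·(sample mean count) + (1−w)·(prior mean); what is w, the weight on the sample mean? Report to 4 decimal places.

0.7407

With a Gamma(shape α, rate β) prior, the Poisson likelihood is conjugate: the posterior is Gamma(α + ΣXᵢ, β + n).
Total number of minutes: n = 7 + 5 = 12.
Posterior mean = (α₀+S)/(β₀+n) = [n/(β₀+n)]·(S/n) + [β₀/(β₀+n)]·(α₀/β₀), so only n and β₀ enter the weight.
Weight on data w = n/(β₀+n) = 12/(4.2+12) = 12/16.2 = 0.7407.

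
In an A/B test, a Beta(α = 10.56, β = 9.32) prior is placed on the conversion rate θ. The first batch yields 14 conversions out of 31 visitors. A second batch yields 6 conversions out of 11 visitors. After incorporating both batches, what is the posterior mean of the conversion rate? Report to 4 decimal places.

0.4939

The Beta prior is conjugate to a Binomial/Bernoulli likelihood; the update adds successes to α and failures to β.
After batch 1: Beta(10.56+14, 9.32+17) = Beta(24.56, 26.32).
After batch 2: Beta(24.56+6, 26.32+5) = Beta(30.56, 31.32).
Posterior mean = α/(α+β) = 30.56/61.88 = 0.4939.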